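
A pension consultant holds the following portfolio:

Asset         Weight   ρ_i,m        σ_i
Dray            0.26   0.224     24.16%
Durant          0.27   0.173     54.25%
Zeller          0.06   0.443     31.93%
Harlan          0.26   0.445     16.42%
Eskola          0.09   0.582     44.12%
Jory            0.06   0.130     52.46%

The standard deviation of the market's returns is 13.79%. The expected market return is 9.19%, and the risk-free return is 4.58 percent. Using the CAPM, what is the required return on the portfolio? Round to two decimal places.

7.73%

β_Dray = 0.224 × 24.16% / 13.79% = 0.3924
β_Durant = 0.173 × 54.25% / 13.79% = 0.6806
β_Zeller = 0.443 × 31.93% / 13.79% = 1.0257
β_Harlan = 0.445 × 16.42% / 13.79% = 0.5299
β_Eskola = 0.582 × 44.12% / 13.79% = 1.8621
β_Jory = 0.130 × 52.46% / 13.79% = 0.4945
β_P = Σ w_i β_i = 0.26×0.3924 + 0.27×0.6806 + 0.06×1.0257 + 0.26×0.5299 + 0.09×1.8621 + 0.06×0.4945 = 0.6824
MRP = 9.19% − 4.58% = 4.61%
E(R_P) = R_f + β_P × MRP = 4.58% + 0.6824 × 4.61% = 7.73%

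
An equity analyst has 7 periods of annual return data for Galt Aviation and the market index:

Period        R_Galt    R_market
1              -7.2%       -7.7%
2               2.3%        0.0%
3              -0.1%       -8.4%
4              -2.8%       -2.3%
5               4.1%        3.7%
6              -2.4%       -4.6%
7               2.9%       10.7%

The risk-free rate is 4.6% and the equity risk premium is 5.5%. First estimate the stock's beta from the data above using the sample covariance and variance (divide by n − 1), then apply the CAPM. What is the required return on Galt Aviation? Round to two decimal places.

6.93%

Mean R_i = (-7.2 + 2.3 − 0.1 − 2.8 + 4.1 − 2.4 + 2.9) / 7 = -0.4571%
Mean R_m = (-7.7 + 0.0 − 8.4 − 2.3 + 3.7 − 4.6 + 10.7) / 7 = -1.2286%
Σ(R_i − R̄_i)(R_m − R̄_m) = 116.0286  ⇒  Cov = 116.0286 / 6 = 19.3381
Σ(R_m − R̄_m)² = 273.9143  ⇒  Var(R_m) = 273.9143 / 6 = 45.6524
β = Cov / Var(R_m) = 19.3381 / 45.6524 = 0.4236
E(R) = R_f + β × MRP = 4.6% + 0.4236 × 5.5% = 6.93%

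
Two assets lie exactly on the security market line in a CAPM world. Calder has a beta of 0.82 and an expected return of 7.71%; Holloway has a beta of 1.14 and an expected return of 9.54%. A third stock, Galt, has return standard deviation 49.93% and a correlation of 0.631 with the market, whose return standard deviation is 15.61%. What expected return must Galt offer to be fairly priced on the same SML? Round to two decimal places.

14.56%

MRP = (9.54% − 7.71%) / (1.14 − 0.82) = 5.7188%
R_f = 7.71% − 0.82 × 5.7188% = 3.0206%
β_Galt = ρ·σ_i/σ_m = 0.631 × 49.93 / 15.61 = 2.0183
E(R_Galt) = R_f + β × MRP = 3.0206% + 2.0183 × 5.7188% = 14.56%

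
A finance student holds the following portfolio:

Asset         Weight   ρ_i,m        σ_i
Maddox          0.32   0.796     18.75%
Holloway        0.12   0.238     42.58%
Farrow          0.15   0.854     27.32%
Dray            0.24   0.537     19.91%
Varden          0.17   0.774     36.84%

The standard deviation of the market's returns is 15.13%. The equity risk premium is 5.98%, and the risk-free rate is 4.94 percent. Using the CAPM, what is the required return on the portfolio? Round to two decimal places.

β_Maddox = 0.796 × 18.75% / 15.13% = 0.9865
β_Holloway = 0.238 × 42.58% / 15.13% = 0.6698
β_Farrow = 0.854 × 27.32% / 15.13% = 1.5421
β_Dray = 0.537 × 19.91% / 15.13% = 0.7067
β_Varden = 0.774 × 36.84% / 15.13% = 1.8846
β_P = Σ w_i β_i = 0.32×0.9865 + 0.12×0.6698 + 0.15×1.5421 + 0.24×0.7067 + 0.17×1.8846 = 1.1174
E(R_P) = R_f + β_P × MRP = 4.94% + 1.1174 × 5.98% = 11.62%

11.62%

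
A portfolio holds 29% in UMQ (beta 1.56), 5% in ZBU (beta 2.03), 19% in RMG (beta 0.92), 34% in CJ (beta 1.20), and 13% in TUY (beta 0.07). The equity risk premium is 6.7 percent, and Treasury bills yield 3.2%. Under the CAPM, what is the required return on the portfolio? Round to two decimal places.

10.88%

β_P = Σ w_i β_i = 0.29×1.56 + 0.05×2.03 + 0.19×0.92 + 0.34×1.20 + 0.13×0.07 = 1.1458
E(R_P) = R_f + β_P × MRP = 3.2% + 1.1458 × 6.7% = 10.88%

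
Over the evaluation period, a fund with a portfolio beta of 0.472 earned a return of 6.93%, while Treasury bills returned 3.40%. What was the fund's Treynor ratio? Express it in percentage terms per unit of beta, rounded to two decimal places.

Treynor = (R_P − R_f) / β_P = (6.93% − 3.40%) / 0.4720 = 3.53% / 0.4720 = 7.48%

7.48%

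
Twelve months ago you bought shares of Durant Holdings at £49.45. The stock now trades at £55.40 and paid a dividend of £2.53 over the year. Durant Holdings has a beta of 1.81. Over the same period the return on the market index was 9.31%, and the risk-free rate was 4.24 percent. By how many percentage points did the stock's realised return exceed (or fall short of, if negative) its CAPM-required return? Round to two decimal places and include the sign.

+3.73%

Realised HPR = (P1 + D1 − P0) / P0 = (55.40 + 2.53 − 49.45) / 49.45 = 8.48 / 49.45 = 17.1486%
MRP = 9.31% − 4.24% = 5.07%
CAPM required = R_f + β·MRP = 4.24% + 1.81 × 5.07% = 13.4167%
α = realised − required = 17.1486% − 13.4167% = +3.73%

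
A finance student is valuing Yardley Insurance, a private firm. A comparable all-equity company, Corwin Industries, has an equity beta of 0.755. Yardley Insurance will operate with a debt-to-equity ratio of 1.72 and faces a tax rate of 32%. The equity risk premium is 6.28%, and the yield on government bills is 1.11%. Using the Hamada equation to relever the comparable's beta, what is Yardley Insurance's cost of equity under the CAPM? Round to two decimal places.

11.40%

β_L = β_U × [1 + (1 − t)(D/E)] = 0.755 × [1 + (1 − 0.32) × 1.72]
    = 0.755 × [1 + 0.68 × 1.72] = 0.755 × 2.1696 = 1.6380
E(R) = R_f + β_L × MRP = 1.11% + 1.6380 × 6.28% = 11.40%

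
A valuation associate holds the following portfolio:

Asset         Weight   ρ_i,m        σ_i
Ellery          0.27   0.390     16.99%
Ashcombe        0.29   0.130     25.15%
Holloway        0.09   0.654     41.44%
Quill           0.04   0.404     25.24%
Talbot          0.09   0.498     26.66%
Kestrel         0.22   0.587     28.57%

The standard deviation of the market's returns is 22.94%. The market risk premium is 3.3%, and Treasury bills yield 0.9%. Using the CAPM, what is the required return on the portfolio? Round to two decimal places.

2.41%

β_Ellery = 0.390 × 16.99% / 22.94% = 0.2888
β_Ashcombe = 0.130 × 25.15% / 22.94% = 0.1425
β_Holloway = 0.654 × 41.44% / 22.94% = 1.1814
β_Quill = 0.404 × 25.24% / 22.94% = 0.4445
β_Talbot = 0.498 × 26.66% / 22.94% = 0.5788
β_Kestrel = 0.587 × 28.57% / 22.94% = 0.7311
β_P = Σ w_i β_i = 0.27×0.2888 + 0.29×0.1425 + 0.09×1.1814 + 0.04×0.4445 + 0.09×0.5788 + 0.22×0.7311 = 0.4563
E(R_P) = R_f + β_P × MRP = 0.9% + 0.4563 × 3.3% = 2.41%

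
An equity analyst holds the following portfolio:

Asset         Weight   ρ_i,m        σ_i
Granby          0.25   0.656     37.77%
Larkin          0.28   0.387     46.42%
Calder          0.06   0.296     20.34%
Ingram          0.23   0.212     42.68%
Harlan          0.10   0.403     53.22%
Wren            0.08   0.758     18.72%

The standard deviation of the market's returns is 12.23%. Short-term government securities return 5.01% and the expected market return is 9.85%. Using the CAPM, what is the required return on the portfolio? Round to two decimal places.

β_Granby = 0.656 × 37.77% / 12.23% = 2.0259
β_Larkin = 0.387 × 46.42% / 12.23% = 1.4689
β_Calder = 0.296 × 20.34% / 12.23% = 0.4923
β_Ingram = 0.212 × 42.68% / 12.23% = 0.7398
β_Harlan = 0.403 × 53.22% / 12.23% = 1.7537
β_Wren = 0.758 × 18.72% / 12.23% = 1.1602
β_P = Σ w_i β_i = 0.25×2.0259 + 0.28×1.4689 + 0.06×0.4923 + 0.23×0.7398 + 0.10×1.7537 + 0.08×1.1602 = 1.3856
MRP = 9.85% − 5.01% = 4.84%
E(R_P) = R_f + β_P × MRP = 5.01% + 1.3856 × 4.84% = 11.72%

11.72%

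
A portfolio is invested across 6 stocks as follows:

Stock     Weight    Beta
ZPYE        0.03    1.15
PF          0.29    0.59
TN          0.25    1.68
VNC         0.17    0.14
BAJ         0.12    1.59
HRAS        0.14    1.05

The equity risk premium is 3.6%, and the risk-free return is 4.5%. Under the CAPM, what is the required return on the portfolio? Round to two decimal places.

β_P = Σ w_i β_i = 0.03×1.15 + 0.29×0.59 + 0.25×1.68 + 0.17×0.14 + 0.12×1.59 + 0.14×1.05 = 0.9872
E(R_P) = R_f + β_P × MRP = 4.5% + 0.9872 × 3.6% = 8.05%

8.05%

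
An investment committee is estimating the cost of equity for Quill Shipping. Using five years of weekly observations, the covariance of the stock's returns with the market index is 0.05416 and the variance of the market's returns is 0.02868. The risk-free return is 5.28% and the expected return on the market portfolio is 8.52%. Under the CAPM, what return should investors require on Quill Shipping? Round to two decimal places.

11.40%

β = Cov(R_i, R_m) / Var(R_m) = 0.05416 / 0.02868 = 1.8884
MRP = 8.52% − 5.28% = 3.24%
E(R) = R_f + β × MRP = 5.28% + 1.8884 × 3.24% = 11.40%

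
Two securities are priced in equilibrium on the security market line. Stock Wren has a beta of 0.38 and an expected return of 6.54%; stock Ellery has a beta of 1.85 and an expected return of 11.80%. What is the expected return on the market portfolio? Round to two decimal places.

Both satisfy E(R) = R_f + β·MRP, so the slope of the SML is
MRP = (11.80% − 6.54%) / (1.85 − 0.38) = 5.26% / 1.47 = 3.5782%
R_f = E(R_Wren) − β_Wren·MRP = 6.54% − 0.38 × 3.5782% = 5.1803%
E(R_m) = R_f + MRP = 5.1803% + 3.5782% = 8.76%

8.76%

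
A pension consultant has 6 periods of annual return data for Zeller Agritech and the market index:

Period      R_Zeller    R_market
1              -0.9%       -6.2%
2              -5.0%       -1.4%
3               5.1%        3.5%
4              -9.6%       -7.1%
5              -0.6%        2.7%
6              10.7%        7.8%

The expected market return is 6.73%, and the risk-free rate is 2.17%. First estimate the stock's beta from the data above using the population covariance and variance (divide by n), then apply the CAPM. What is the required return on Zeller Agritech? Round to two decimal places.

Mean R_i = (-0.9 − 5.0 + 5.1 − 9.6 − 0.6 + 10.7) / 6 = -0.0500%
Mean R_m = (-6.2 − 1.4 + 3.5 − 7.1 + 2.7 + 7.8) / 6 = -0.1167%
Σ(R_i − R̄_i)(R_m − R̄_m) = 180.3950  ⇒  Cov = 180.3950 / 6 = 30.0658
Σ(R_m − R̄_m)² = 171.1083  ⇒  Var(R_m) = 171.1083 / 6 = 28.5181
β = Cov / Var(R_m) = 30.0658 / 28.5181 = 1.0543
MRP = 6.73% − 2.17% = 4.56%
E(R) = R_f + β × MRP = 2.17% + 1.0543 × 4.56% = 6.98%

6.98%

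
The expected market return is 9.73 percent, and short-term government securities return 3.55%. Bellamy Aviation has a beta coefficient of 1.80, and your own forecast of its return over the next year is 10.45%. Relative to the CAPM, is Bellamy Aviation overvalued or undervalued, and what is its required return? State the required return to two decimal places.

Overvalued; required return 14.67%

MRP = 9.73% − 3.55% = 6.18%
Required return = R_f + β·MRP = 3.55% + 1.80 × 6.18% = 14.67%
Forecast 10.45% < required 14.67% → the stock plots below the SML → overvalued.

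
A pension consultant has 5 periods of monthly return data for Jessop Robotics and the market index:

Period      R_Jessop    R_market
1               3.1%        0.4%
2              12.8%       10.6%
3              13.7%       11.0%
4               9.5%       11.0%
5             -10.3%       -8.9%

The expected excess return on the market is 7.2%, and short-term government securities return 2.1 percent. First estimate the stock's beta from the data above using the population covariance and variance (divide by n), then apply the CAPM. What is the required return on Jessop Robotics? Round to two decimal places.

9.92%

Mean R_i = (3.1 + 12.8 + 13.7 + 9.5 − 10.3) / 5 = 5.7600%
Mean R_m = (0.4 + 10.6 + 11.0 + 11.0 − 8.9) / 5 = 4.8200%
Σ(R_i − R̄_i)(R_m − R̄_m) = 344.9740  ⇒  Cov = 344.9740 / 5 = 68.9948
Σ(R_m − R̄_m)² = 317.5680  ⇒  Var(R_m) = 317.5680 / 5 = 63.5136
β = Cov / Var(R_m) = 68.9948 / 63.5136 = 1.0863
E(R) = R_f + β × MRP = 2.1% + 1.0863 × 7.2% = 9.92%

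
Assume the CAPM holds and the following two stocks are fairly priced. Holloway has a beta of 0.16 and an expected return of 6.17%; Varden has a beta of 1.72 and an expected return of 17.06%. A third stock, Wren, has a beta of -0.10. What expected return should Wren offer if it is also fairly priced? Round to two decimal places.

4.36%

MRP (SML slope) = (17.06% − 6.17%) / (1.72 − 0.16) = 10.89% / 1.56 = 6.9808%
R_f (intercept) = 6.17% − 0.16 × 6.9808% = 5.0531%
E(R_Wren) = R_f + β × MRP = 5.0531% + -0.10 × 6.9808% = 4.36%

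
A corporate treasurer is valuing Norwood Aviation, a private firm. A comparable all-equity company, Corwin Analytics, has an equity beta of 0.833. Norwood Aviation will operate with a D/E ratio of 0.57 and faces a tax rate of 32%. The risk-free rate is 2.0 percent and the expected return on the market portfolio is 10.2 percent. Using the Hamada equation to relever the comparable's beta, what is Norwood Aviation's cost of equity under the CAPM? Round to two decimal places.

11.48%

β_L = β_U × [1 + (1 − t)(D/E)] = 0.833 × [1 + (1 − 0.32) × 0.57]
    = 0.833 × [1 + 0.68 × 0.57] = 0.833 × 1.3876 = 1.1559
MRP = 10.2% − 2.0% = 8.20%
E(R) = R_f + β_L × MRP = 2.0% + 1.1559 × 8.2% = 11.48%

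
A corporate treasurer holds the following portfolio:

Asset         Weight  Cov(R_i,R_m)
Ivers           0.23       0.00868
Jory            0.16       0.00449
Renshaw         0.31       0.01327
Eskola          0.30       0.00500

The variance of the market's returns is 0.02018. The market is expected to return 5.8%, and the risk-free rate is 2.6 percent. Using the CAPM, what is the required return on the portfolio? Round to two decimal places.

β_Ivers = 0.00868 / 0.02018 = 0.4301
β_Jory = 0.00449 / 0.02018 = 0.2225
β_Renshaw = 0.01327 / 0.02018 = 0.6576
β_Eskola = 0.00500 / 0.02018 = 0.2478
β_P = Σ w_i β_i = 0.23×0.4301 + 0.16×0.2225 + 0.31×0.6576 + 0.30×0.2478 = 0.4127
MRP = 5.8% − 2.6% = 3.20%
E(R_P) = R_f + β_P × MRP = 2.6% + 0.4127 × 3.2% = 3.92%

3.92%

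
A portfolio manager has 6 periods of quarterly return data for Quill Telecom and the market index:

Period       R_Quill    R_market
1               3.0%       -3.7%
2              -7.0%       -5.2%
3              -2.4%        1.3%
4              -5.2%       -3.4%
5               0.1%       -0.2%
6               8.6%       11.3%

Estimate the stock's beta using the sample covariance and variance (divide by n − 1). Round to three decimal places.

Mean R_i = (3.0 − 7.0 − 2.4 − 5.2 + 0.1 + 8.6) / 6 = -0.4833%
Mean R_m = (-3.7 − 5.2 + 1.3 − 3.4 − 0.2 + 11.3) / 6 = 0.0167%
Σ(R_i − R̄_i)(R_m − R̄_m) = 137.0683  ⇒  Cov = 137.0683 / 5 = 27.4137
Σ(R_m − R̄_m)² = 181.7083  ⇒  Var(R_m) = 181.7083 / 5 = 36.3417
β = Cov / Var(R_m) = 27.4137 / 36.3417 = 0.7543

0.754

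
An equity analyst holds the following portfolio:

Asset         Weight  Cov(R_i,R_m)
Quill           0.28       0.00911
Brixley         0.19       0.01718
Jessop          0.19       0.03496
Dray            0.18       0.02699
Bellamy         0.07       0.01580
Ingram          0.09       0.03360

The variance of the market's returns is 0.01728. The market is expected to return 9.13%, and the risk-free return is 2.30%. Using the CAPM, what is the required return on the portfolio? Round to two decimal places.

β_Quill = 0.00911 / 0.01728 = 0.5272
β_Brixley = 0.01718 / 0.01728 = 0.9942
β_Jessop = 0.03496 / 0.01728 = 2.0231
β_Dray = 0.02699 / 0.01728 = 1.5619
β_Bellamy = 0.01580 / 0.01728 = 0.9144
β_Ingram = 0.03360 / 0.01728 = 1.9444
β_P = Σ w_i β_i = 0.28×0.5272 + 0.19×0.9942 + 0.19×2.0231 + 0.18×1.5619 + 0.07×0.9144 + 0.09×1.9444 = 1.2410
MRP = 9.13% − 2.30% = 6.83%
E(R_P) = R_f + β_P × MRP = 2.30% + 1.2410 × 6.83% = 10.78%

10.78%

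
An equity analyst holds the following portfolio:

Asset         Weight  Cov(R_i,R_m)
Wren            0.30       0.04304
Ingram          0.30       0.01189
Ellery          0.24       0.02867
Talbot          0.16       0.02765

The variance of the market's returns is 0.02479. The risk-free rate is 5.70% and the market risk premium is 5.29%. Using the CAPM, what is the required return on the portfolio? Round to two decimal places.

β_Wren = 0.04304 / 0.02479 = 1.7362
β_Ingram = 0.01189 / 0.02479 = 0.4796
β_Ellery = 0.02867 / 0.02479 = 1.1565
β_Talbot = 0.02765 / 0.02479 = 1.1154
β_P = Σ w_i β_i = 0.30×1.7362 + 0.30×0.4796 + 0.24×1.1565 + 0.16×1.1154 = 1.1208
E(R_P) = R_f + β_P × MRP = 5.70% + 1.1208 × 5.29% = 11.63%

11.63%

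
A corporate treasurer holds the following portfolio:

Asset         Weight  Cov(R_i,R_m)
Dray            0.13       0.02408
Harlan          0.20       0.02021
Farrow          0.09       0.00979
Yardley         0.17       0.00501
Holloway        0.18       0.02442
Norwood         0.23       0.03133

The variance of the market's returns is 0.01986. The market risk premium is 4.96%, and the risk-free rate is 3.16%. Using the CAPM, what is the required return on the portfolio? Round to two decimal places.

β_Dray = 0.02408 / 0.01986 = 1.2125
β_Harlan = 0.02021 / 0.01986 = 1.0176
β_Farrow = 0.00979 / 0.01986 = 0.4930
β_Yardley = 0.00501 / 0.01986 = 0.2523
β_Holloway = 0.02442 / 0.01986 = 1.2296
β_Norwood = 0.03133 / 0.01986 = 1.5775
β_P = Σ w_i β_i = 0.13×1.2125 + 0.20×1.0176 + 0.09×0.4930 + 0.17×0.2523 + 0.18×1.2296 + 0.23×1.5775 = 1.0326
E(R_P) = R_f + β_P × MRP = 3.16% + 1.0326 × 4.96% = 8.28%

8.28%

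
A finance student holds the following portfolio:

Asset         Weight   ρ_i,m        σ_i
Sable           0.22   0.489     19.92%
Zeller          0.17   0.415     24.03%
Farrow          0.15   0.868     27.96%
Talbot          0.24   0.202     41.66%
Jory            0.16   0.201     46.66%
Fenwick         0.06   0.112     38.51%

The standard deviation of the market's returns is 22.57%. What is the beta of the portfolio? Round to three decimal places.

β_Sable = 0.489 × 19.92% / 22.57% = 0.4316
β_Zeller = 0.415 × 24.03% / 22.57% = 0.4418
β_Farrow = 0.868 × 27.96% / 22.57% = 1.0753
β_Talbot = 0.202 × 41.66% / 22.57% = 0.3729
β_Jory = 0.201 × 46.66% / 22.57% = 0.4155
β_Fenwick = 0.112 × 38.51% / 22.57% = 0.1911
β_P = Σ w_i β_i = 0.22×0.4316 + 0.17×0.4418 + 0.15×1.0753 + 0.24×0.3729 + 0.16×0.4155 + 0.06×0.1911 = 0.4988

0.499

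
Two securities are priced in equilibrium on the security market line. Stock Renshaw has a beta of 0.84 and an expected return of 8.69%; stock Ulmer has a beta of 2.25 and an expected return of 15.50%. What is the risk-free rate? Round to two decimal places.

4.63%

Both satisfy E(R) = R_f + β·MRP, so the slope of the SML is
MRP = (15.50% − 8.69%) / (2.25 − 0.84) = 6.81% / 1.41 = 4.8298%
R_f = E(R_Renshaw) − β_Renshaw·MRP = 8.69% − 0.84 × 4.8298% = 4.6330%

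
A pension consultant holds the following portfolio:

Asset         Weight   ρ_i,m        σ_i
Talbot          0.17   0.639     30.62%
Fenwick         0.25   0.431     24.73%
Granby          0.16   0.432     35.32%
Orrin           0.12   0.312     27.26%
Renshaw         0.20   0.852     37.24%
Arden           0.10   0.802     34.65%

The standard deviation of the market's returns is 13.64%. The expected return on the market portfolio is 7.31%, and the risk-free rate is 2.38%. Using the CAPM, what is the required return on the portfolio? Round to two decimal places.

9.09%

β_Talbot = 0.639 × 30.62% / 13.64% = 1.4345
β_Fenwick = 0.431 × 24.73% / 13.64% = 0.7814
β_Granby = 0.432 × 35.32% / 13.64% = 1.1186
β_Orrin = 0.312 × 27.26% / 13.64% = 0.6235
β_Renshaw = 0.852 × 37.24% / 13.64% = 2.3261
β_Arden = 0.802 × 34.65% / 13.64% = 2.0373
β_P = Σ w_i β_i = 0.17×1.4345 + 0.25×0.7814 + 0.16×1.1186 + 0.12×0.6235 + 0.20×2.3261 + 0.10×2.0373 = 1.3620
MRP = 7.31% − 2.38% = 4.93%
E(R_P) = R_f + β_P × MRP = 2.38% + 1.3620 × 4.93% = 9.09%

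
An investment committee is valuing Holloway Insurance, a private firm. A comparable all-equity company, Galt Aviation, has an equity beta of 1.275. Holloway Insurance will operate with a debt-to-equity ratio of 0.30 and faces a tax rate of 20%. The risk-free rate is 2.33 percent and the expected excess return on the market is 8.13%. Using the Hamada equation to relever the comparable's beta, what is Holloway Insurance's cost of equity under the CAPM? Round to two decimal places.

β_L = β_U × [1 + (1 − t)(D/E)] = 1.275 × [1 + (1 − 0.20) × 0.30]
    = 1.275 × [1 + 0.80 × 0.30] = 1.275 × 1.2400 = 1.5810
E(R) = R_f + β_L × MRP = 2.33% + 1.5810 × 8.13% = 15.18%

15.18%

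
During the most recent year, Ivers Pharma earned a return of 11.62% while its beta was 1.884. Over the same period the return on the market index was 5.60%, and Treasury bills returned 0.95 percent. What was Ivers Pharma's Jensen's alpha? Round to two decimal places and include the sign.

Market excess return = 5.60% − 0.95% = 4.65%
CAPM benchmark = R_f + β(R_m − R_f) = 0.95% + 1.884 × 4.65% = 9.71060%
α = actual − benchmark = 11.62% − 9.71060% = +1.91%

+1.91%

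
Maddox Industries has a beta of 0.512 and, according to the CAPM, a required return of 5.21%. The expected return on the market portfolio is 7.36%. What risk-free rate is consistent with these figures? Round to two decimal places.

2.95%

E(R) = R_f + β(E(R_m) − R_f) = R_f(1 − β) + β·E(R_m)
5.21% = R_f × (1 − 0.512) + 0.512 × 7.36%
5.21% = R_f × 0.488 + 3.76832%
R_f = (5.21% − 3.76832%) / 0.488 = 2.95%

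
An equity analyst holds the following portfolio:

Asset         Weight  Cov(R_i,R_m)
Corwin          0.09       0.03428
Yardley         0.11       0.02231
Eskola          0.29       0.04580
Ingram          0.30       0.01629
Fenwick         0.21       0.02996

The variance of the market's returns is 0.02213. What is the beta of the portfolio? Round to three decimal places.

β_Corwin = 0.03428 / 0.02213 = 1.5490
β_Yardley = 0.02231 / 0.02213 = 1.0081
β_Eskola = 0.04580 / 0.02213 = 2.0696
β_Ingram = 0.01629 / 0.02213 = 0.7361
β_Fenwick = 0.02996 / 0.02213 = 1.3538
β_P = Σ w_i β_i = 0.09×1.5490 + 0.11×1.0081 + 0.29×2.0696 + 0.30×0.7361 + 0.21×1.3538 = 1.3556

1.356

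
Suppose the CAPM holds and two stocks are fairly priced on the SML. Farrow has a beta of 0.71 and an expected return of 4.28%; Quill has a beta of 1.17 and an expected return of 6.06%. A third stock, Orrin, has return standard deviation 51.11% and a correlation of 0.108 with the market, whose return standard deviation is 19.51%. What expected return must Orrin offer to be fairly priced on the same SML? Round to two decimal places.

2.63%

MRP = (6.06% − 4.28%) / (1.17 − 0.71) = 3.8696%
R_f = 4.28% − 0.71 × 3.8696% = 1.5326%
β_Orrin = ρ·σ_i/σ_m = 0.108 × 51.11 / 19.51 = 0.2829
E(R_Orrin) = R_f + β × MRP = 1.5326% + 0.2829 × 3.8696% = 2.63%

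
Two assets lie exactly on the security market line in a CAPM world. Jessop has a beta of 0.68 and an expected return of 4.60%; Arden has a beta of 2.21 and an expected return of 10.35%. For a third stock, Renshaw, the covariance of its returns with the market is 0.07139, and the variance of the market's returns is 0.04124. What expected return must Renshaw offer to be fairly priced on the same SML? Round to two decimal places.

8.55%

MRP = (10.35% − 4.60%) / (2.21 − 0.68) = 3.7582%
R_f = 4.60% − 0.68 × 3.7582% = 2.0444%
β_Renshaw = Cov / Var(R_m) = 0.07139 / 0.04124 = 1.7311
E(R_Renshaw) = R_f + β × MRP = 2.0444% + 1.7311 × 3.7582% = 8.55%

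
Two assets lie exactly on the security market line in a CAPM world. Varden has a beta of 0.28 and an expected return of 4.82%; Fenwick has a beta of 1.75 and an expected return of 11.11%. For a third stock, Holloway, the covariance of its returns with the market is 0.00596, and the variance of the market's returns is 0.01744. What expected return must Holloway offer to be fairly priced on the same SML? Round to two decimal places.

MRP = (11.11% − 4.82%) / (1.75 − 0.28) = 4.2789%
R_f = 4.82% − 0.28 × 4.2789% = 3.6219%
β_Holloway = Cov / Var(R_m) = 0.00596 / 0.01744 = 0.3417
E(R_Holloway) = R_f + β × MRP = 3.6219% + 0.3417 × 4.2789% = 5.08%

5.08%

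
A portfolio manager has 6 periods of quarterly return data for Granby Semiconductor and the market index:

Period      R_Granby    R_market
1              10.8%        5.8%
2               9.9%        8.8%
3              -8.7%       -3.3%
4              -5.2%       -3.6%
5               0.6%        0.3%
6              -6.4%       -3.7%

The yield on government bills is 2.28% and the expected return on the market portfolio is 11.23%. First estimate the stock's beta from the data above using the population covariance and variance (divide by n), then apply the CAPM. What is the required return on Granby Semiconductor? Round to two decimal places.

15.82%

Mean R_i = (10.8 + 9.9 − 8.7 − 5.2 + 0.6 − 6.4) / 6 = 0.1667%
Mean R_m = (5.8 + 8.8 − 3.3 − 3.6 + 0.3 − 3.7) / 6 = 0.7167%
Σ(R_i − R̄_i)(R_m − R̄_m) = 220.3333  ⇒  Cov = 220.3333 / 6 = 36.7222
Σ(R_m − R̄_m)² = 145.6283  ⇒  Var(R_m) = 145.6283 / 6 = 24.2714
β = Cov / Var(R_m) = 36.7222 / 24.2714 = 1.5130
MRP = 11.23% − 2.28% = 8.95%
E(R) = R_f + β × MRP = 2.28% + 1.5130 × 8.95% = 15.82%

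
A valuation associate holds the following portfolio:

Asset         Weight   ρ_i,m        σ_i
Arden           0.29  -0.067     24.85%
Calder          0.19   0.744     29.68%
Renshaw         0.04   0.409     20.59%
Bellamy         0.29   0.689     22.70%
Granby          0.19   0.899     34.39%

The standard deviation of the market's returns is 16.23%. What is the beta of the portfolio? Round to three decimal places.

0.891

β_Arden = -0.067 × 24.85% / 16.23% = -0.1026
β_Calder = 0.744 × 29.68% / 16.23% = 1.3606
β_Renshaw = 0.409 × 20.59% / 16.23% = 0.5189
β_Bellamy = 0.689 × 22.70% / 16.23% = 0.9637
β_Granby = 0.899 × 34.39% / 16.23% = 1.9049
β_P = Σ w_i β_i = 0.29×-0.1026 + 0.19×1.3606 + 0.04×0.5189 + 0.29×0.9637 + 0.19×1.9049 = 0.8909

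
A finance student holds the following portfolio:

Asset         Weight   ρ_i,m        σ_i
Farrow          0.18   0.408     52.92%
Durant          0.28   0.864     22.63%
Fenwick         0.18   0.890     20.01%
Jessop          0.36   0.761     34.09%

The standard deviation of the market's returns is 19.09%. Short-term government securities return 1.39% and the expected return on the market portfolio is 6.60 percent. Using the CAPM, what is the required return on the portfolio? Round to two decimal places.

β_Farrow = 0.408 × 52.92% / 19.09% = 1.1310
β_Durant = 0.864 × 22.63% / 19.09% = 1.0242
β_Fenwick = 0.890 × 20.01% / 19.09% = 0.9329
β_Jessop = 0.761 × 34.09% / 19.09% = 1.3590
β_P = Σ w_i β_i = 0.18×1.1310 + 0.28×1.0242 + 0.18×0.9329 + 0.36×1.3590 = 1.1475
MRP = 6.60% − 1.39% = 5.21%
E(R_P) = R_f + β_P × MRP = 1.39% + 1.1475 × 5.21% = 7.37%

7.37%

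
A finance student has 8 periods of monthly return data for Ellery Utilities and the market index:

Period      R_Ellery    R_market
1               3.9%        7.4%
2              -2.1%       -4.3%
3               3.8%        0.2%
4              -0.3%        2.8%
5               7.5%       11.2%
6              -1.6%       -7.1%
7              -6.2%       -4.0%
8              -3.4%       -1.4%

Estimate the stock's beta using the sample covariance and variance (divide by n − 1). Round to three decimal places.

0.595

Mean R_i = (3.9 − 2.1 + 3.8 − 0.3 + 7.5 − 1.6 − 6.2 − 3.4) / 8 = 0.2000%
Mean R_m = (7.4 − 4.3 + 0.2 + 2.8 + 11.2 − 7.1 − 4.0 − 1.4) / 8 = 0.6000%
Σ(R_i − R̄_i)(R_m − R̄_m) = 161.7700  ⇒  Cov = 161.7700 / 7 = 23.1100
Σ(R_m − R̄_m)² = 272.0600  ⇒  Var(R_m) = 272.0600 / 7 = 38.8657
β = Cov / Var(R_m) = 23.1100 / 38.8657 = 0.5946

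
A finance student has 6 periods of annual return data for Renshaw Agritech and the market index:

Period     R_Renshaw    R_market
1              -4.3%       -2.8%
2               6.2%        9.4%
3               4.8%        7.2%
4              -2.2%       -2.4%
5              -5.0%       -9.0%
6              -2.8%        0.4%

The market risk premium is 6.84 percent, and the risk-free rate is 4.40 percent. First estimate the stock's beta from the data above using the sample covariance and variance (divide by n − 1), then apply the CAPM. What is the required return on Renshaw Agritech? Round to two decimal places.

Mean R_i = (-4.3 + 6.2 + 4.8 − 2.2 − 5.0 − 2.8) / 6 = -0.5500%
Mean R_m = (-2.8 + 9.4 + 7.2 − 2.4 − 9.0 + 0.4) / 6 = 0.4667%
Σ(R_i − R̄_i)(R_m − R̄_m) = 155.5800  ⇒  Cov = 155.5800 / 5 = 31.1160
Σ(R_m − R̄_m)² = 233.6533  ⇒  Var(R_m) = 233.6533 / 5 = 46.7307
β = Cov / Var(R_m) = 31.1160 / 46.7307 = 0.6659
E(R) = R_f + β × MRP = 4.40% + 0.6659 × 6.84% = 8.95%

8.95%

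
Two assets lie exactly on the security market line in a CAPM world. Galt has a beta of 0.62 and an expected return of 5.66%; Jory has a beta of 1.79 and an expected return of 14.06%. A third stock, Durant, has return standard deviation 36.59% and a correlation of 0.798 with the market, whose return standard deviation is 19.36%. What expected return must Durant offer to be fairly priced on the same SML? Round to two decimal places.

12.04%

MRP = (14.06% − 5.66%) / (1.79 − 0.62) = 7.1795%
R_f = 5.66% − 0.62 × 7.1795% = 1.2087%
β_Durant = ρ·σ_i/σ_m = 0.798 × 36.59 / 19.36 = 1.5082
E(R_Durant) = R_f + β × MRP = 1.2087% + 1.5082 × 7.1795% = 12.04%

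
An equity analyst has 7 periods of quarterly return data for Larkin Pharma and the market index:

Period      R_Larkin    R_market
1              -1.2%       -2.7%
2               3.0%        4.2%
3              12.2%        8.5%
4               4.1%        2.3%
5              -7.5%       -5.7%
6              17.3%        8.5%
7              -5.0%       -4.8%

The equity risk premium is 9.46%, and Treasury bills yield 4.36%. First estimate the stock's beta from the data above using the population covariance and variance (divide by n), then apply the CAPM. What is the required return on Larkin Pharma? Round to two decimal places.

Mean R_i = (-1.2 + 3.0 + 12.2 + 4.1 − 7.5 + 17.3 − 5.0) / 7 = 3.2714%
Mean R_m = (-2.7 + 4.2 + 8.5 + 2.3 − 5.7 + 8.5 − 4.8) / 7 = 1.4714%
Σ(R_i − R̄_i)(R_m − R̄_m) = 309.0743  ⇒  Cov = 309.0743 / 7 = 44.1535
Σ(R_m − R̄_m)² = 215.0943  ⇒  Var(R_m) = 215.0943 / 7 = 30.7278
β = Cov / Var(R_m) = 44.1535 / 30.7278 = 1.4369
E(R) = R_f + β × MRP = 4.36% + 1.4369 × 9.46% = 17.95%

17.95%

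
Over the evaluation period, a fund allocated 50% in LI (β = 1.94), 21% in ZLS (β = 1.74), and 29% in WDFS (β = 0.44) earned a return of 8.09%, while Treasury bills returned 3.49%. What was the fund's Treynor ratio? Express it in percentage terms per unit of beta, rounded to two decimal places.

3.14%

β_P = 0.50×1.94 + 0.21×1.74 + 0.29×0.44 = 1.4630
Treynor = (R_P − R_f) / β_P = (8.09% − 3.49%) / 1.4630 = 4.60% / 1.4630 = 3.14%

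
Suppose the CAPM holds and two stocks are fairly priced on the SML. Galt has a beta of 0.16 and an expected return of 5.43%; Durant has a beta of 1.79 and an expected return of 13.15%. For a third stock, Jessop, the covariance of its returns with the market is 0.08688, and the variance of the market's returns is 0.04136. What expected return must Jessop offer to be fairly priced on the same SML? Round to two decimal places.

MRP = (13.15% − 5.43%) / (1.79 − 0.16) = 4.7362%
R_f = 5.43% − 0.16 × 4.7362% = 4.6722%
β_Jessop = Cov / Var(R_m) = 0.08688 / 0.04136 = 2.1006
E(R_Jessop) = R_f + β × MRP = 4.6722% + 2.1006 × 4.7362% = 14.62%

14.62%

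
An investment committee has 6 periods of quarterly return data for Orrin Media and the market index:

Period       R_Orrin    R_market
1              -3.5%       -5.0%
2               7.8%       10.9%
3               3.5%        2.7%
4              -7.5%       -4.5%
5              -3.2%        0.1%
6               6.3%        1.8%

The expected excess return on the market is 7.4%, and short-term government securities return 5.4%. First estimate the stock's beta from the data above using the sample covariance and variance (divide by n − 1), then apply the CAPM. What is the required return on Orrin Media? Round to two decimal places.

Mean R_i = (-3.5 + 7.8 + 3.5 − 7.5 − 3.2 + 6.3) / 6 = 0.5667%
Mean R_m = (-5.0 + 10.9 + 2.7 − 4.5 + 0.1 + 1.8) / 6 = 1.0000%
Σ(R_i − R̄_i)(R_m − R̄_m) = 153.3400  ⇒  Cov = 153.3400 / 5 = 30.6680
Σ(R_m − R̄_m)² = 168.6000  ⇒  Var(R_m) = 168.6000 / 5 = 33.7200
β = Cov / Var(R_m) = 30.6680 / 33.7200 = 0.9095
E(R) = R_f + β × MRP = 5.4% + 0.9095 × 7.4% = 12.13%

12.13%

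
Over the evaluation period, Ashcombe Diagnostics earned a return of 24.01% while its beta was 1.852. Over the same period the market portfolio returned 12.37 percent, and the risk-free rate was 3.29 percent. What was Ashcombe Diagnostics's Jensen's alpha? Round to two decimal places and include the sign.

Market excess return = 12.37% − 3.29% = 9.08%
CAPM benchmark = R_f + β(R_m − R_f) = 3.29% + 1.852 × 9.08% = 20.10616%
α = actual − benchmark = 24.01% − 20.10616% = +3.90%

+3.90%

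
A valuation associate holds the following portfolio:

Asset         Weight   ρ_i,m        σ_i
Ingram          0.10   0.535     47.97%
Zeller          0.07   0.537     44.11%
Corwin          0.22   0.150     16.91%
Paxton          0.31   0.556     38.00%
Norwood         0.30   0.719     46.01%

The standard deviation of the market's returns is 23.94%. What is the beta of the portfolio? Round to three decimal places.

0.888

β_Ingram = 0.535 × 47.97% / 23.94% = 1.0720
β_Zeller = 0.537 × 44.11% / 23.94% = 0.9894
β_Corwin = 0.150 × 16.91% / 23.94% = 0.1060
β_Paxton = 0.556 × 38.00% / 23.94% = 0.8825
β_Norwood = 0.719 × 46.01% / 23.94% = 1.3818
β_P = Σ w_i β_i = 0.10×1.0720 + 0.07×0.9894 + 0.22×0.1060 + 0.31×0.8825 + 0.30×1.3818 = 0.8879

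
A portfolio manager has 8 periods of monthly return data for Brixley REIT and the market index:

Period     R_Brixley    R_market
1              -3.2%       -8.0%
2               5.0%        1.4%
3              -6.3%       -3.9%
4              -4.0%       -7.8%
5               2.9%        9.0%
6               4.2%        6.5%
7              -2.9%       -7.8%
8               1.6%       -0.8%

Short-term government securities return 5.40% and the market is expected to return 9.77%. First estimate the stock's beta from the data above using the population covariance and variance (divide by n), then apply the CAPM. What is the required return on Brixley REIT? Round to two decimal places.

7.64%

Mean R_i = (-3.2 + 5.0 − 6.3 − 4.0 + 2.9 + 4.2 − 2.9 + 1.6) / 8 = -0.3375%
Mean R_m = (-8.0 + 1.4 − 3.9 − 7.8 + 9.0 + 6.5 − 7.8 − 0.8) / 8 = -1.4250%
Σ(R_i − R̄_i)(R_m − R̄_m) = 159.2625  ⇒  Cov = 159.2625 / 8 = 19.9078
Σ(R_m − R̄_m)² = 310.4950  ⇒  Var(R_m) = 310.4950 / 8 = 38.8119
β = Cov / Var(R_m) = 19.9078 / 38.8119 = 0.5129
MRP = 9.77% − 5.40% = 4.37%
E(R) = R_f + β × MRP = 5.40% + 0.5129 × 4.37% = 7.64%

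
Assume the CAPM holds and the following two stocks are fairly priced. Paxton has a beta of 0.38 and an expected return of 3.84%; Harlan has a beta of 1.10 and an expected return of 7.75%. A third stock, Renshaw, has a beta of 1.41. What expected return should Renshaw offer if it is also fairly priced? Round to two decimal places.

MRP (SML slope) = (7.75% − 3.84%) / (1.10 − 0.38) = 3.91% / 0.72 = 5.4306%
R_f (intercept) = 3.84% − 0.38 × 5.4306% = 1.7764%
E(R_Renshaw) = R_f + β × MRP = 1.7764% + 1.41 × 5.4306% = 9.43%

9.43%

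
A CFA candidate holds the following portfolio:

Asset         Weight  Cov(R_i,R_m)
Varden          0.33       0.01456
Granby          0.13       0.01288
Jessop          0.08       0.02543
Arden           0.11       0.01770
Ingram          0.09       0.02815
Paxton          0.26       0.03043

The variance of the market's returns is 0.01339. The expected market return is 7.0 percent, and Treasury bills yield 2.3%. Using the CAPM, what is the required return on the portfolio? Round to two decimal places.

9.64%

β_Varden = 0.01456 / 0.01339 = 1.0874
β_Granby = 0.01288 / 0.01339 = 0.9619
β_Jessop = 0.02543 / 0.01339 = 1.8992
β_Arden = 0.01770 / 0.01339 = 1.3219
β_Ingram = 0.02815 / 0.01339 = 2.1023
β_Paxton = 0.03043 / 0.01339 = 2.2726
β_P = Σ w_i β_i = 0.33×1.0874 + 0.13×0.9619 + 0.08×1.8992 + 0.11×1.3219 + 0.09×2.1023 + 0.26×2.2726 = 1.5613
MRP = 7.0% − 2.3% = 4.70%
E(R_P) = R_f + β_P × MRP = 2.3% + 1.5613 × 4.7% = 9.64%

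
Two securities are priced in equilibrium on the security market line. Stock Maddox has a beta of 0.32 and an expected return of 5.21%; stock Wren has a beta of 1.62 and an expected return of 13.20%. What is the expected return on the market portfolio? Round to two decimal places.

9.39%

Both satisfy E(R) = R_f + β·MRP, so the slope of the SML is
MRP = (13.20% − 5.21%) / (1.62 − 0.32) = 7.99% / 1.30 = 6.1462%
R_f = E(R_Maddox) − β_Maddox·MRP = 5.21% − 0.32 × 6.1462% = 3.2432%
E(R_m) = R_f + MRP = 3.2432% + 6.1462% = 9.39%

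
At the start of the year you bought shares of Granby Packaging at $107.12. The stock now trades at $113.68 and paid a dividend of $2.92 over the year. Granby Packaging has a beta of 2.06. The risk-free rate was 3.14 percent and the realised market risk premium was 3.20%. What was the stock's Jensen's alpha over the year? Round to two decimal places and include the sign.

-0.88%

Realised HPR = (P1 + D1 − P0) / P0 = (113.68 + 2.92 − 107.12) / 107.12 = 9.48 / 107.12 = 8.8499%
CAPM required = R_f + β·MRP = 3.14% + 2.06 × 3.20% = 9.7320%
α = realised − required = 8.8499% − 9.7320% = -0.88%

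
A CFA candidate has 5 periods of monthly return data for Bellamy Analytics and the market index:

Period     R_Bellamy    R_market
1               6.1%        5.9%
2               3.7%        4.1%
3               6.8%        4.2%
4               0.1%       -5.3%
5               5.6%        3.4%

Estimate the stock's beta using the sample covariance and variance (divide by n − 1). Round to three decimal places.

0.551

Mean R_i = (6.1 + 3.7 + 6.8 + 0.1 + 5.6) / 5 = 4.4600%
Mean R_m = (5.9 + 4.1 + 4.2 − 5.3 + 3.4) / 5 = 2.4600%
Σ(R_i − R̄_i)(R_m − R̄_m) = 43.3720  ⇒  Cov = 43.3720 / 4 = 10.8430
Σ(R_m − R̄_m)² = 78.6520  ⇒  Var(R_m) = 78.6520 / 4 = 19.6630
β = Cov / Var(R_m) = 10.8430 / 19.6630 = 0.5514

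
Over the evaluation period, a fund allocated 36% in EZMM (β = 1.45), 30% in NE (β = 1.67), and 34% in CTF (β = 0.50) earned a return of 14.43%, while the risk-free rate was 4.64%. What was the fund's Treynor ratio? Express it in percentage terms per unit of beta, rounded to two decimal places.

8.21%

β_P = 0.36×1.45 + 0.30×1.67 + 0.34×0.50 = 1.1930
Treynor = (R_P − R_f) / β_P = (14.43% − 4.64%) / 1.1930 = 9.79% / 1.1930 = 8.21%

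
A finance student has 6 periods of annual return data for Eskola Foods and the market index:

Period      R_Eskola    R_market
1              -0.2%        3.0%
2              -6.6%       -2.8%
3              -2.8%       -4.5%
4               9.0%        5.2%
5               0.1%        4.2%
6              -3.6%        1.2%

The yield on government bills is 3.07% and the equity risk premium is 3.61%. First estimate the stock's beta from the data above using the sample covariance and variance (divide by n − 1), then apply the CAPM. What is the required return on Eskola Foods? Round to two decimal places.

Mean R_i = (-0.2 − 6.6 − 2.8 + 9.0 + 0.1 − 3.6) / 6 = -0.6833%
Mean R_m = (3.0 − 2.8 − 4.5 + 5.2 + 4.2 + 1.2) / 6 = 1.0500%
Σ(R_i − R̄_i)(R_m − R̄_m) = 77.6850  ⇒  Cov = 77.6850 / 5 = 15.5370
Σ(R_m − R̄_m)² = 76.5950  ⇒  Var(R_m) = 76.5950 / 5 = 15.3190
β = Cov / Var(R_m) = 15.5370 / 15.3190 = 1.0142
E(R) = R_f + β × MRP = 3.07% + 1.0142 × 3.61% = 6.73%

6.73%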